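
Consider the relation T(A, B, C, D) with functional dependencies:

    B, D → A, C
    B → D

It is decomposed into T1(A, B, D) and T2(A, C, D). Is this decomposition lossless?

No

Common attributes: T1 ∩ T2 = {A, D}.
No dependency enlarges {A, D}, so (A, D)⁺ = {A, D}.
The closure contains neither all of T1 = {A, B, D} nor all of T2 = {A, C, D}, so the common attributes are not a superkey of either fragment. The join is lossy.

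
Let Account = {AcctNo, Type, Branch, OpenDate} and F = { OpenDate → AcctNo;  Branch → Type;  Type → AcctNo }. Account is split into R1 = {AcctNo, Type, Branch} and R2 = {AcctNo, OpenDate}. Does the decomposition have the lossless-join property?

No

Common attributes: R1 ∩ R2 = {AcctNo}.
No dependency enlarges {AcctNo}, so (AcctNo)⁺ = {AcctNo}.
The closure contains neither all of R1 = {AcctNo, Type, Branch} nor all of R2 = {AcctNo, OpenDate}, so the common attributes are not a superkey of either fragment. The join is lossy.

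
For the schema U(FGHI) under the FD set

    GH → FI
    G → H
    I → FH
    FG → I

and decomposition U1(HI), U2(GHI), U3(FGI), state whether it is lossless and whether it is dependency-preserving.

lossless and dependency-preserving

Lossless test (chase): Rows 2 and 3 agree on G; apply G→H and equate their H entries. Rows 1 and 2 agree on I; apply I→FH and equate their FH entries. Rows 1 and 3 agree on I; apply I→FH and equate their FH entries. Row 2 is now all distinguished symbols — the join is lossless.
Dependency preservation: GH → FI; I → FH are not contained in any single fragment, but the restricted closure of each left-hand side across the fragments still reaches the right-hand side; the remaining FDs each lie inside some fragment. All dependencies are preserved.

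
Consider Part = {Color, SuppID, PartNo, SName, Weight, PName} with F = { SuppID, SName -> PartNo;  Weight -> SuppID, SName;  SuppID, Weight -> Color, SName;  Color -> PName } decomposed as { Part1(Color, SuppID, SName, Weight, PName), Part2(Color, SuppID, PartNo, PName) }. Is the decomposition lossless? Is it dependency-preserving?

lossy and not dependency-preserving

Lossless test: (Color, SuppID, PName)⁺ = {Color, SuppID, PName}, which is a superkey of neither fragment — lossy.
Dependency preservation: the restricted closure of {SuppID, SName} across the fragments never reaches {PartNo}, so SuppID, SName → PartNo cannot be enforced without a join — not preserved.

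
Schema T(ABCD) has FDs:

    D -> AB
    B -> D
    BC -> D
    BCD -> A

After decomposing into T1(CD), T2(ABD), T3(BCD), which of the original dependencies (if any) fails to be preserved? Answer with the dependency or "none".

D → AB lies within T2.
B → D lies within T2.
BC → D lies within T3.
BCD → A: restricted closure across fragments reaches A.
Every dependency is enforceable on the fragments, so the decomposition is dependency-preserving.

none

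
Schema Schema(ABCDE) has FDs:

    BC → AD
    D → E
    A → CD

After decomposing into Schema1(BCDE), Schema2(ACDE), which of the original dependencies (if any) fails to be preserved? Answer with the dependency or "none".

Check BC → AD: no single fragment contains all of {ABCD}, and the restricted closure of {BC} across the fragments never reaches {AD}.
D → E is preserved.
A → CD is preserved.

BC → AD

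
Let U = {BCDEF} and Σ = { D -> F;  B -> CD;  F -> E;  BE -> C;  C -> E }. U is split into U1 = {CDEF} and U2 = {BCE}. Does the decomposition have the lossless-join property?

Common attributes: U1 ∩ U2 = {CE}.
No dependency enlarges {CE}, so (CE)⁺ = {CE}.
The closure contains neither all of U1 = {CDEF} nor all of U2 = {BCE}, so the common attributes are not a superkey of either fragment. The join is lossy.

No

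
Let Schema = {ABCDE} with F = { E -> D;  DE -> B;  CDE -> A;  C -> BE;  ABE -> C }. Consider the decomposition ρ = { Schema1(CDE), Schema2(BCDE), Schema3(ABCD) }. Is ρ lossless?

Chase test. Columns are ABCDE; row i has aⱼ where attribute j ∈ Schemai, else bᵢⱼ.
Initial tableau (one row per fragment):
  row 1: b11 b12 a3 a4 a5
  row 2: b21 a2 a3 a4 a5
  row 3: a1 a2 a3 a4 b35
Rows 1 and 2 agree on DE; apply DE→B and equate their B entries.
Rows 1 and 2 agree on CDE; apply CDE→A and equate their A entries.
Rows 1 and 3 agree on C; apply C→BE and equate their BE entries.
Rows 1 and 3 agree on CDE; apply CDE→A and equate their A entries.
Row 1 is now all distinguished symbols — the join is lossless.

Yes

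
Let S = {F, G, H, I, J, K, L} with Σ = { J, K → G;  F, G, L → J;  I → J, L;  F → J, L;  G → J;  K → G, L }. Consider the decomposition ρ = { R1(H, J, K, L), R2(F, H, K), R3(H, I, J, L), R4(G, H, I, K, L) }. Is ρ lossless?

No

Chase test. Columns are F, G, H, I, J, K, L; row i has aⱼ where attribute j ∈ Ri, else bᵢⱼ.
Initial tableau (one row per fragment):
  row 1: b11 b12 a3 b14 a5 a6 a7
  row 2: a1 b22 a3 b24 b25 a6 b27
  row 3: b31 b32 a3 a4 a5 b36 a7
  row 4: b41 a2 a3 a4 b45 a6 a7
Rows 3 and 4 agree on I; apply I→J, L and equate their J, L entries.
Rows 1 and 2 agree on K; apply K→G, L and equate their G, L entries.
Rows 1 and 4 agree on K; apply K→G, L and equate their G, L entries.
Rows 1 and 2 agree on G; apply G→J and equate their J entries.
No row becomes fully distinguished — the join is lossy.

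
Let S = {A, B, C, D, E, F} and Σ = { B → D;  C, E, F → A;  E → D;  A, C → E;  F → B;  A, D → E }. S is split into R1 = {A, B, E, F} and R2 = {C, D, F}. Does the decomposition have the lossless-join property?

No

Common attributes: R1 ∩ R2 = {F}.
Closure of {F}: F → B applies, adding B; B → D applies, adding D. So (F)⁺ = {B, D, F}.
The closure contains neither all of R1 = {A, B, E, F} nor all of R2 = {C, D, F}, so the common attributes are not a superkey of either fragment. The join is lossy.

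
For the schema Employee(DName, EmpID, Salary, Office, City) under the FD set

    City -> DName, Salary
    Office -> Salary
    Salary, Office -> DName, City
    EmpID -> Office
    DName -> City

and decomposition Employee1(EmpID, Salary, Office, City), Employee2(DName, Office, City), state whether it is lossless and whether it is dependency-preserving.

Lossless test: (Office, City)⁺ = {DName, Salary, Office, City}, which contains all of one fragment — lossless.
Dependency preservation: City → DName, Salary; Salary, Office → DName, City are not contained in any single fragment, but the restricted closure of each left-hand side across the fragments still reaches the right-hand side; the remaining FDs each lie inside some fragment. All dependencies are preserved.

lossless and dependency-preserving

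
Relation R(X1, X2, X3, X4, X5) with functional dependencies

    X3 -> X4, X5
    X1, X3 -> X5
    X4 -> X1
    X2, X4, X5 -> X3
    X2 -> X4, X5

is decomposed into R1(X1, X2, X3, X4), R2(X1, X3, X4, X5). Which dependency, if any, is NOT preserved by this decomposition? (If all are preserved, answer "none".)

none

X3 → X4, X5 lies within R2.
X1, X3 → X5 lies within R2.
X4 → X1 lies within R1.
X2, X4, X5 → X3: restricted closure across fragments reaches X3.
X2 → X4, X5: restricted closure across fragments reaches X4, X5.
Every dependency is enforceable on the fragments, so the decomposition is dependency-preserving.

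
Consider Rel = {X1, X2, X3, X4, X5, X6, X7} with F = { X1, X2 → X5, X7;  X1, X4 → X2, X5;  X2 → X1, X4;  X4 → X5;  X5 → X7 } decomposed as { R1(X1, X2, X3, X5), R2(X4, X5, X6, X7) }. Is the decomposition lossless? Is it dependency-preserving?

Lossless test: (X5)⁺ = {X5, X7}, which is a superkey of neither fragment — lossy.
Dependency preservation: the restricted closure of {X1, X4} across the fragments never reaches {X2, X5}, so X1, X4 → X2, X5 cannot be enforced without a join — not preserved.

lossy and not dependency-preserving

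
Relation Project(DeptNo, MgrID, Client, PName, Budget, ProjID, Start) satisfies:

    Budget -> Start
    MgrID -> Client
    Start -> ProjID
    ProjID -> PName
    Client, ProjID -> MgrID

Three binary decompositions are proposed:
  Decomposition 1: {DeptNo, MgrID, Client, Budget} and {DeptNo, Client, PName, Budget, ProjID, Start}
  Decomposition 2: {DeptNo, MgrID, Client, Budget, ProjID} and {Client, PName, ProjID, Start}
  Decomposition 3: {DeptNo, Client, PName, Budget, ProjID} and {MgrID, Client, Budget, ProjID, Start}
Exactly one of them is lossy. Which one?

Decomposition 1: common = {DeptNo, Client, Budget}, closure = {DeptNo, MgrID, Client, PName, Budget, ProjID, Start} → lossless.
Decomposition 2: common = {Client, ProjID}, closure = {MgrID, Client, PName, ProjID} → lossy.
Decomposition 3: common = {Client, Budget, ProjID}, closure = {MgrID, Client, PName, Budget, ProjID, Start} → lossless.

Decomposition 2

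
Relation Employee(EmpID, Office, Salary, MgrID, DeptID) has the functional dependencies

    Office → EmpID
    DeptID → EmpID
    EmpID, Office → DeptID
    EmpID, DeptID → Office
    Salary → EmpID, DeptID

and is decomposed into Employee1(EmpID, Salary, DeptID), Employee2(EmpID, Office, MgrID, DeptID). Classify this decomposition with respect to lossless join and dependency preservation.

lossy but dependency-preserving

Lossless test: (EmpID, DeptID)⁺ = {EmpID, Office, DeptID}, which is a superkey of neither fragment — lossy.
Dependency preservation: every FD's attributes lie within a single fragment, so each can be enforced locally — preserved.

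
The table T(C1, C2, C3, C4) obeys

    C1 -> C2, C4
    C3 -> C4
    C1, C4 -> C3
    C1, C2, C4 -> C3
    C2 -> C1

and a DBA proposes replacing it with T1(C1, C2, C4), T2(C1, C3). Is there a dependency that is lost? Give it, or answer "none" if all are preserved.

Check C3 → C4: no single fragment contains all of {C3, C4}, and the restricted closure of {C3} across the fragments never reaches {C4}.
C1 → C2, C4 is preserved.
C1, C4 → C3 is preserved.
C1, C2, C4 → C3 is preserved.
C2 → C1 is preserved.

C3 -> C4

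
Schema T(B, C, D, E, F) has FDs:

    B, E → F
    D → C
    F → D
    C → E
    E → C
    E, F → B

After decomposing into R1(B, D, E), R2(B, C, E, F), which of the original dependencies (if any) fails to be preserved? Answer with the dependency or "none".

none

B, E → F lies within R2.
D → C: restricted closure across fragments reaches C.
F → D: restricted closure across fragments reaches D.
C → E lies within R2.
E → C lies within R2.
E, F → B lies within R2.
Every dependency is enforceable on the fragments, so the decomposition is dependency-preserving.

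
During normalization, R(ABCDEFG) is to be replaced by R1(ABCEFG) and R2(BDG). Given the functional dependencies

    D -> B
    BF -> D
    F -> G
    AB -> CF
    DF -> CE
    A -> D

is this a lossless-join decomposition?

Common attributes: R1 ∩ R2 = {BG}.
No dependency enlarges {BG}, so (BG)⁺ = {BG}.
The closure contains neither all of R1 = {ABCEFG} nor all of R2 = {BDG}, so the common attributes are not a superkey of either fragment. The join is lossy.

No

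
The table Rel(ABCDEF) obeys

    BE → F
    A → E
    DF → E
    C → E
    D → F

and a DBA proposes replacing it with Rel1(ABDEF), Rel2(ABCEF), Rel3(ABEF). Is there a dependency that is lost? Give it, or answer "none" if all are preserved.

BE → F lies within Rel1.
A → E lies within Rel1.
DF → E lies within Rel1.
C → E lies within Rel2.
D → F lies within Rel1.
Every dependency is enforceable on the fragments, so the decomposition is dependency-preserving.

none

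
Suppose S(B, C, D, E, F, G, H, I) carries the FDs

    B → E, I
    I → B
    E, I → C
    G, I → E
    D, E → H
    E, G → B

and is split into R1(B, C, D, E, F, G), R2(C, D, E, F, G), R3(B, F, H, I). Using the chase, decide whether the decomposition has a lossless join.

No

Chase test. Columns are B, C, D, E, F, G, H, I; row i has aⱼ where attribute j ∈ Ri, else bᵢⱼ.
Initial tableau (one row per fragment):
  row 1: a1 a2 a3 a4 a5 a6 b17 b18
  row 2: b21 a2 a3 a4 a5 a6 b27 b28
  row 3: a1 b32 b33 b34 a5 b36 a7 a8
Rows 1 and 3 agree on B; apply B→E, I and equate their E, I entries.
Rows 1 and 3 agree on E, I; apply E, I→C and equate their C entries.
Rows 1 and 2 agree on D, E; apply D, E→H and equate their H entries.
Rows 1 and 2 agree on E, G; apply E, G→B and equate their B entries.
Rows 1 and 2 agree on B; apply B→E, I and equate their E, I entries.
No row becomes fully distinguished — the join is lossy.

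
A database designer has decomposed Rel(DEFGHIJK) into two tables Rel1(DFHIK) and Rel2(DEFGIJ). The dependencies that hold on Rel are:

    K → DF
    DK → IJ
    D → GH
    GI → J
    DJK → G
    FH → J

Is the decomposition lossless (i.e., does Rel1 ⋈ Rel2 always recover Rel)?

No

Common attributes: Rel1 ∩ Rel2 = {DFI}.
Closure of {DFI}: D → GH applies, adding GH; GI → J applies, adding J. So (DFI)⁺ = {DFGHIJ}.
The closure contains neither all of Rel1 = {DFHIK} nor all of Rel2 = {DEFGIJ}, so the common attributes are not a superkey of either fragment. The join is lossy.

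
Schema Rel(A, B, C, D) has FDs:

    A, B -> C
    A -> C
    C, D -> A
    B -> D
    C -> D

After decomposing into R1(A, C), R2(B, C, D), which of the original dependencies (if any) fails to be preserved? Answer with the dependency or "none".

none

A, B → C: restricted closure across fragments reaches C.
A → C lies within R1.
C, D → A: restricted closure across fragments reaches A.
B → D lies within R2.
C → D lies within R2.
Every dependency is enforceable on the fragments, so the decomposition is dependency-preserving.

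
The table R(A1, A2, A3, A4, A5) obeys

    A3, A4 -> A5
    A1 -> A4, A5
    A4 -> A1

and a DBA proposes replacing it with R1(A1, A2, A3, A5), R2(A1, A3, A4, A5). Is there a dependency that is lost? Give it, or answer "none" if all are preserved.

A3, A4 → A5 lies within R2.
A1 → A4, A5 lies within R2.
A4 → A1 lies within R2.
Every dependency is enforceable on the fragments, so the decomposition is dependency-preserving.

none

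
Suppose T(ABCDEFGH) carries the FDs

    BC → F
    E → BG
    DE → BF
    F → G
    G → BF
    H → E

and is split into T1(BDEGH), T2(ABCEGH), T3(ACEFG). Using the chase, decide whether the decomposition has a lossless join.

Chase test. Columns are ABCDEFGH; row i has aⱼ where attribute j ∈ Ti, else bᵢⱼ.
Initial tableau (one row per fragment):
  row 1: b11 a2 b13 a4 a5 b16 a7 a8
  row 2: a1 a2 a3 b24 a5 b26 a7 a8
  row 3: a1 b32 a3 b34 a5 a6 a7 b38
Rows 1 and 3 agree on E; apply E→BG and equate their BG entries.
Rows 1 and 2 agree on G; apply G→BF and equate their BF entries.
Rows 1 and 3 agree on G; apply G→BF and equate their BF entries.
No row becomes fully distinguished — the join is lossy.

No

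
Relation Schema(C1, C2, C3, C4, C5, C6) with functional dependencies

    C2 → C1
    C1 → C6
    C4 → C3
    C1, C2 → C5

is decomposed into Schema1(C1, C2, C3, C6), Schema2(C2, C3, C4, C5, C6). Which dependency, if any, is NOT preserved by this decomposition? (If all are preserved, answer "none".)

none

C2 → C1 lies within Schema1.
C1 → C6 lies within Schema1.
C4 → C3 lies within Schema2.
C1, C2 → C5: restricted closure across fragments reaches C5.
Every dependency is enforceable on the fragments, so the decomposition is dependency-preserving.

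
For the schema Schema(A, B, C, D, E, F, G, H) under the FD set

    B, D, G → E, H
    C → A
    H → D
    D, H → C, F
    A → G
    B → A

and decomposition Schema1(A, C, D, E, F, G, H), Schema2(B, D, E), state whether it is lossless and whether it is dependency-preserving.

lossy and not dependency-preserving

Lossless test: (D, E)⁺ = {D, E}, which is a superkey of neither fragment — lossy.
Dependency preservation: the restricted closure of {B, D, G} across the fragments never reaches {E, H}, so B, D, G → E, H cannot be enforced without a join — not preserved.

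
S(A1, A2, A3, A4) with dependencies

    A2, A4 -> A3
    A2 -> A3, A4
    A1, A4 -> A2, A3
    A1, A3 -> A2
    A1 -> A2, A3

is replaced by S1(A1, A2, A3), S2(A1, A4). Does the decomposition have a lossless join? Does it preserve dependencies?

lossless but not dependency-preserving

Lossless test: (A1)⁺ = {A1, A2, A3, A4}, which contains all of one fragment — lossless.
Dependency preservation: the restricted closure of {A2} across the fragments never reaches {A3, A4}, so A2 → A3, A4 cannot be enforced without a join — not preserved.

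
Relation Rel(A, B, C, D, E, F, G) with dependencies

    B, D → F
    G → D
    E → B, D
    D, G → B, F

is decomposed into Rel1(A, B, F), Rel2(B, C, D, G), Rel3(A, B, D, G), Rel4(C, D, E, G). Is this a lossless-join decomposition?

Chase test. Columns are A, B, C, D, E, F, G; row i has aⱼ where attribute j ∈ Reli, else bᵢⱼ.
Initial tableau (one row per fragment):
  row 1: a1 a2 b13 b14 b15 a6 b17
  row 2: b21 a2 a3 a4 b25 b26 a7
  row 3: a1 a2 b33 a4 b35 b36 a7
  row 4: b41 b42 a3 a4 a5 b46 a7
Rows 2 and 3 agree on B, D; apply B, D→F and equate their F entries.
Rows 2 and 4 agree on D, G; apply D, G→B, F and equate their B, F entries.
No row becomes fully distinguished — the join is lossy.

No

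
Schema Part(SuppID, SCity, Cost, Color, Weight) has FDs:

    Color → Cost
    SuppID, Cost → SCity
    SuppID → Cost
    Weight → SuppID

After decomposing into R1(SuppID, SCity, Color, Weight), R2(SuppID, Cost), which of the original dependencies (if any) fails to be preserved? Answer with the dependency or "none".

Check Color → Cost: no single fragment contains all of {Cost, Color}, and the restricted closure of {Color} across the fragments never reaches {Cost}.
SuppID, Cost → SCity is preserved.
SuppID → Cost is preserved.
Weight → SuppID is preserved.

Color → Cost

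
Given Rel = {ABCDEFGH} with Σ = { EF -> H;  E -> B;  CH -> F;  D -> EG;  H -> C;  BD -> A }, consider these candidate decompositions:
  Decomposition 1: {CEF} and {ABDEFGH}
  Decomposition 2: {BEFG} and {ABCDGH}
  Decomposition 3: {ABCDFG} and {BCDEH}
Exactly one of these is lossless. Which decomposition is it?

Decomposition 1: common = {EF}, closure = {BCEFH} → lossless.
Decomposition 2: common = {BG}, closure = {BG} → lossy.
Decomposition 3: common = {BCD}, closure = {ABCDEG} → lossy.

Decomposition 1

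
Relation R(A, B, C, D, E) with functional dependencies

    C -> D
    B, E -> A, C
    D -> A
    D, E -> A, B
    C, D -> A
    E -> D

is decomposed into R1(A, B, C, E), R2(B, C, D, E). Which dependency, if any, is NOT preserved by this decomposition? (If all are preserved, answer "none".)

Check D → A: no single fragment contains all of {A, D}, and the restricted closure of {D} across the fragments never reaches {A}.
C → D is preserved.
B, E → A, C is preserved.
D, E → A, B is preserved.
C, D → A is preserved.
E → D is preserved.

D -> A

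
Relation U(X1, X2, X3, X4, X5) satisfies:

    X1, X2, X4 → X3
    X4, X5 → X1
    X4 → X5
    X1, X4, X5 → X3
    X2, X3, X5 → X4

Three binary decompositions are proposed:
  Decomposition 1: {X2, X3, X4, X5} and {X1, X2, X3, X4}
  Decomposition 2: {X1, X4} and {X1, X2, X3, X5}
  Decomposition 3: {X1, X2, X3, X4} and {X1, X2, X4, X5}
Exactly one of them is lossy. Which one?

Decomposition 1: common = {X2, X3, X4}, closure = {X1, X2, X3, X4, X5} → lossless.
Decomposition 2: common = {X1}, closure = {X1} → lossy.
Decomposition 3: common = {X1, X2, X4}, closure = {X1, X2, X3, X4, X5} → lossless.

Decomposition 2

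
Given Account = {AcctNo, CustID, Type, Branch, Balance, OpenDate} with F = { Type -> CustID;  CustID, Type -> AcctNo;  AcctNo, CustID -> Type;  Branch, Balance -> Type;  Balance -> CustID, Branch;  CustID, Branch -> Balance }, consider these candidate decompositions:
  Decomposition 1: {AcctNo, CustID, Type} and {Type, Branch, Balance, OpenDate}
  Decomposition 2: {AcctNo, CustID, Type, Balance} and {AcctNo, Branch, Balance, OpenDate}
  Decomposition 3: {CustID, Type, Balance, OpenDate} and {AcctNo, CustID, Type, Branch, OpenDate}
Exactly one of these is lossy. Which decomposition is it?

Decomposition 3

Decomposition 1: common = {Type}, closure = {AcctNo, CustID, Type} → lossless.
Decomposition 2: common = {AcctNo, Balance}, closure = {AcctNo, CustID, Type, Branch, Balance} → lossless.
Decomposition 3: common = {CustID, Type, OpenDate}, closure = {AcctNo, CustID, Type, OpenDate} → lossy.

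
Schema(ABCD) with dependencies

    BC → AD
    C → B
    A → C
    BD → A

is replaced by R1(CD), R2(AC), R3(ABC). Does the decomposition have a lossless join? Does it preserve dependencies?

lossless but not dependency-preserving

Lossless test (chase): Rows 1 and 2 agree on C; apply C→B and equate their B entries. Rows 1 and 3 agree on C; apply C→B and equate their B entries. Rows 1 and 2 agree on BC; apply BC→AD and equate their AD entries. Rows 1 and 3 agree on BC; apply BC→AD and equate their AD entries. Row 1 is now all distinguished symbols — the join is lossless.
Dependency preservation: the restricted closure of {BD} across the fragments never reaches {A}, so BD → A cannot be enforced without a join — not preserved.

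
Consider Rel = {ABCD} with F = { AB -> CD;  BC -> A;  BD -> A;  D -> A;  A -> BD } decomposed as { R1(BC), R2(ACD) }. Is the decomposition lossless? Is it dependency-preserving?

lossy and not dependency-preserving

Lossless test: (C)⁺ = {C}, which is a superkey of neither fragment — lossy.
Dependency preservation: the restricted closure of {BC} across the fragments never reaches {A}, so BC → A cannot be enforced without a join — not preserved.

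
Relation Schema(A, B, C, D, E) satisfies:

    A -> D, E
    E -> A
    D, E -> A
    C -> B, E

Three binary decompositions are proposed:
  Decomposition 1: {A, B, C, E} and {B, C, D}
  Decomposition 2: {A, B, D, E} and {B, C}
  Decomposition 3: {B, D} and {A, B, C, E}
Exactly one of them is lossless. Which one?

Decomposition 1: common = {B, C}, closure = {A, B, C, D, E} → lossless.
Decomposition 2: common = {B}, closure = {B} → lossy.
Decomposition 3: common = {B}, closure = {B} → lossy.

Decomposition 1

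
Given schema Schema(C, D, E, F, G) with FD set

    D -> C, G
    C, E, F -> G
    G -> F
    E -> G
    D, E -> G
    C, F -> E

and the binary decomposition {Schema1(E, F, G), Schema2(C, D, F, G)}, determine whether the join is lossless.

Common attributes: Schema1 ∩ Schema2 = {F, G}.
No dependency enlarges {F, G}, so (F, G)⁺ = {F, G}.
The closure contains neither all of Schema1 = {E, F, G} nor all of Schema2 = {C, D, F, G}, so the common attributes are not a superkey of either fragment. The join is lossy.

No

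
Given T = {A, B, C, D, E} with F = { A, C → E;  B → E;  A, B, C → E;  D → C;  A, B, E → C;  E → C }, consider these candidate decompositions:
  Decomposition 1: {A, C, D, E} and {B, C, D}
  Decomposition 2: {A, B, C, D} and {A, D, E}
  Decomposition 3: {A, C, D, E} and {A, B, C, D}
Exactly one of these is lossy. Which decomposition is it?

Decomposition 1: common = {C, D}, closure = {C, D} → lossy.
Decomposition 2: common = {A, D}, closure = {A, C, D, E} → lossless.
Decomposition 3: common = {A, C, D}, closure = {A, C, D, E} → lossless.

Decomposition 1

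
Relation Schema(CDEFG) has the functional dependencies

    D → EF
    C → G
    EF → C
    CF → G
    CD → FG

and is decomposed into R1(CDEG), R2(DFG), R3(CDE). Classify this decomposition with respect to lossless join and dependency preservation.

Lossless test (chase): Rows 1 and 2 agree on D; apply D→EF and equate their EF entries. Rows 1 and 3 agree on D; apply D→EF and equate their EF entries. Rows 1 and 3 agree on C; apply C→G and equate their G entries. Rows 1 and 2 agree on EF; apply EF→C and equate their C entries. Row 1 is now all distinguished symbols — the join is lossless.
Dependency preservation: the restricted closure of {EF} across the fragments never reaches {C}, so EF → C cannot be enforced without a join — not preserved.

lossless but not dependency-preserving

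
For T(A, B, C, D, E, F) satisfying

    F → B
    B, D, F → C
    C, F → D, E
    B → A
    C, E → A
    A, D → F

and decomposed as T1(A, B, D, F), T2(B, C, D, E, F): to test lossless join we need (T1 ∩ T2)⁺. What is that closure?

T1 ∩ T2 = {B, D, F}.
B, D, F → C applies, adding C
C, F → D, E applies, adding E
B → A applies, adding A
Closure: {A, B, C, D, E, F}.

A, B, C, D, E, F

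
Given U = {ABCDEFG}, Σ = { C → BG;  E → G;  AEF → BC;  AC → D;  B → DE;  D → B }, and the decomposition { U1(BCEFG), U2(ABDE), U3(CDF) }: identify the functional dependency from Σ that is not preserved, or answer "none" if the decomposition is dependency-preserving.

AEF → BC

Check AEF → BC: no single fragment contains all of {ABCEF}, and the restricted closure of {AEF} across the fragments never reaches {BC}.
C → BG is preserved.
E → G is preserved.
AC → D is preserved.
B → DE is preserved.
D → B is preserved.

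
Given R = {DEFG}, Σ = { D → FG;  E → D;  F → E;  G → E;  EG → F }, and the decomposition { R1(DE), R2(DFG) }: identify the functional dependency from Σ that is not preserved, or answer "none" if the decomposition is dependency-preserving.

none

D → FG lies within R2.
E → D lies within R1.
F → E: restricted closure across fragments reaches E.
G → E: restricted closure across fragments reaches E.
EG → F: restricted closure across fragments reaches F.
Every dependency is enforceable on the fragments, so the decomposition is dependency-preserving.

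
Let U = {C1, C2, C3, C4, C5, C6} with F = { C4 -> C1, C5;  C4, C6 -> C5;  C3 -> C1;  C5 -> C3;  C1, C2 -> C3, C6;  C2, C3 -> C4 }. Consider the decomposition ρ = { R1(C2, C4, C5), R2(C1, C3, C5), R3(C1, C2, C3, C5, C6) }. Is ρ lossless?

Chase test. Columns are C1, C2, C3, C4, C5, C6; row i has aⱼ where attribute j ∈ Ri, else bᵢⱼ.
Initial tableau (one row per fragment):
  row 1: b11 a2 b13 a4 a5 b16
  row 2: a1 b22 a3 b24 a5 b26
  row 3: a1 a2 a3 b34 a5 a6
Rows 1 and 2 agree on C5; apply C5→C3 and equate their C3 entries.
Rows 1 and 3 agree on C2, C3; apply C2, C3→C4 and equate their C4 entries.
Rows 1 and 3 agree on C4; apply C4→C1, C5 and equate their C1, C5 entries.
Rows 1 and 3 agree on C1, C2; apply C1, C2→C3, C6 and equate their C3, C6 entries.
Row 1 is now all distinguished symbols — the join is lossless.

Yes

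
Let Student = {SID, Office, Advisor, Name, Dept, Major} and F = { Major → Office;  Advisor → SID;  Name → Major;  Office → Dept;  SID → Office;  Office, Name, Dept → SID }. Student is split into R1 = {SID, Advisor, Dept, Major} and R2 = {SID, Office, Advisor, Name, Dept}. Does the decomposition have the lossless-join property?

Common attributes: R1 ∩ R2 = {SID, Advisor, Dept}.
Closure of {SID, Advisor, Dept}: SID → Office applies, adding Office. So (SID, Advisor, Dept)⁺ = {SID, Office, Advisor, Dept}.
The closure contains neither all of R1 = {SID, Advisor, Dept, Major} nor all of R2 = {SID, Office, Advisor, Name, Dept}, so the common attributes are not a superkey of either fragment. The join is lossy.

No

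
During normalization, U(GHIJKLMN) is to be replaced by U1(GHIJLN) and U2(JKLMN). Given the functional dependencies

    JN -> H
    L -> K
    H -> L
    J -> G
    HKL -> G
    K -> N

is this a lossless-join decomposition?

Common attributes: U1 ∩ U2 = {JLN}.
Closure of {JLN}: JN → H applies, adding H; L → K applies, adding K; J → G applies, adding G. So (JLN)⁺ = {GHJKLN}.
The closure contains neither all of U1 = {GHIJLN} nor all of U2 = {JKLMN}, so the common attributes are not a superkey of either fragment. The join is lossy.

No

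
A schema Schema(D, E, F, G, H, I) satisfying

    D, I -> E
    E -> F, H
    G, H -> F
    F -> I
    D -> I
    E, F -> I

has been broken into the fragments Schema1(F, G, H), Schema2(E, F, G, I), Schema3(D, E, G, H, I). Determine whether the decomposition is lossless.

Yes

Chase test. Columns are D, E, F, G, H, I; row i has aⱼ where attribute j ∈ Schemai, else bᵢⱼ.
Initial tableau (one row per fragment):
  row 1: b11 b12 a3 a4 a5 b16
  row 2: b21 a2 a3 a4 b25 a6
  row 3: a1 a2 b33 a4 a5 a6
Rows 2 and 3 agree on E; apply E→F, H and equate their F, H entries.
Rows 1 and 2 agree on F; apply F→I and equate their I entries.
Row 3 is now all distinguished symbols — the join is lossless.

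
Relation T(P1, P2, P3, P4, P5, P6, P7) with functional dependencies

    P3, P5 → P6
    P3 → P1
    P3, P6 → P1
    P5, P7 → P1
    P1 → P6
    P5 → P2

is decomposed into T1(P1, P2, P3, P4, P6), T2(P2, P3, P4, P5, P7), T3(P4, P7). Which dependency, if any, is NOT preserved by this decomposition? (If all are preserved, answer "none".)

P5, P7 → P1

Check P5, P7 → P1: no single fragment contains all of {P1, P5, P7}, and the restricted closure of {P5, P7} across the fragments never reaches {P1}.
P3, P5 → P6 is preserved.
P3 → P1 is preserved.
P3, P6 → P1 is preserved.
P1 → P6 is preserved.
P5 → P2 is preserved.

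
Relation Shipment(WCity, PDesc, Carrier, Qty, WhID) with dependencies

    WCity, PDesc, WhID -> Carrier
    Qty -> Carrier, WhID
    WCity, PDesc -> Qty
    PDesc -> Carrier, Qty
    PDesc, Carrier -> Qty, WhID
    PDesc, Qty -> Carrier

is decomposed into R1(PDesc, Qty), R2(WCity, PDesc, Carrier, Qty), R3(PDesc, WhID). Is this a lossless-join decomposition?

Yes

Chase test. Columns are WCity, PDesc, Carrier, Qty, WhID; row i has aⱼ where attribute j ∈ Ri, else bᵢⱼ.
Initial tableau (one row per fragment):
  row 1: b11 a2 b13 a4 b15
  row 2: a1 a2 a3 a4 b25
  row 3: b31 a2 b33 b34 a5
Rows 1 and 2 agree on Qty; apply Qty→Carrier, WhID and equate their Carrier, WhID entries.
Rows 1 and 3 agree on PDesc; apply PDesc→Carrier, Qty and equate their Carrier, Qty entries.
Rows 1 and 3 agree on PDesc, Carrier; apply PDesc, Carrier→Qty, WhID and equate their Qty, WhID entries.
Row 2 is now all distinguished symbols — the join is lossless.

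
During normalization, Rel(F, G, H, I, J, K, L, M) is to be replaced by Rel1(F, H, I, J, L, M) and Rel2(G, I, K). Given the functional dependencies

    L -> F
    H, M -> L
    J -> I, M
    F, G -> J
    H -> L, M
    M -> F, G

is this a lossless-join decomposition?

Common attributes: Rel1 ∩ Rel2 = {I}.
No dependency enlarges {I}, so (I)⁺ = {I}.
The closure contains neither all of Rel1 = {F, H, I, J, L, M} nor all of Rel2 = {G, I, K}, so the common attributes are not a superkey of either fragment. The join is lossy.

No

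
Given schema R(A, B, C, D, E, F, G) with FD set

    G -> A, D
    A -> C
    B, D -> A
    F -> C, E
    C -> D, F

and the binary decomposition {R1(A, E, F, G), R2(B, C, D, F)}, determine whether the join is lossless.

Common attributes: R1 ∩ R2 = {F}.
Closure of {F}: F → C, E applies, adding C, E; C → D, F applies, adding D. So (F)⁺ = {C, D, E, F}.
The closure contains neither all of R1 = {A, E, F, G} nor all of R2 = {B, C, D, F}, so the common attributes are not a superkey of either fragment. The join is lossy.

No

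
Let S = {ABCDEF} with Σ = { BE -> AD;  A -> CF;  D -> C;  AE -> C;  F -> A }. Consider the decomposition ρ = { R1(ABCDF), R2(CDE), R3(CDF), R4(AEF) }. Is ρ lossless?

No

Chase test. Columns are ABCDEF; row i has aⱼ where attribute j ∈ Ri, else bᵢⱼ.
Initial tableau (one row per fragment):
  row 1: a1 a2 a3 a4 b15 a6
  row 2: b21 b22 a3 a4 a5 b26
  row 3: b31 b32 a3 a4 b35 a6
  row 4: a1 b42 b43 b44 a5 a6
Rows 1 and 4 agree on A; apply A→CF and equate their CF entries.
Rows 1 and 3 agree on F; apply F→A and equate their A entries.
No row becomes fully distinguished — the join is lossy.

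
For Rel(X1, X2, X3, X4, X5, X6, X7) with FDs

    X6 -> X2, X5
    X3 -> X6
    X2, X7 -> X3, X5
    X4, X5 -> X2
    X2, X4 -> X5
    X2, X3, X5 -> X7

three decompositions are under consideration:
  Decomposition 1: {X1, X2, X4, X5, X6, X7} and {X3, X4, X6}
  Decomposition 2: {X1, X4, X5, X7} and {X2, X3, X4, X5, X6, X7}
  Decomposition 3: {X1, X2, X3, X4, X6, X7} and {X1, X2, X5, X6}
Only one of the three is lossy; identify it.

Decomposition 1: common = {X4, X6}, closure = {X2, X4, X5, X6} → lossy.
Decomposition 2: common = {X4, X5, X7}, closure = {X2, X3, X4, X5, X6, X7} → lossless.
Decomposition 3: common = {X1, X2, X6}, closure = {X1, X2, X5, X6} → lossless.

Decomposition 1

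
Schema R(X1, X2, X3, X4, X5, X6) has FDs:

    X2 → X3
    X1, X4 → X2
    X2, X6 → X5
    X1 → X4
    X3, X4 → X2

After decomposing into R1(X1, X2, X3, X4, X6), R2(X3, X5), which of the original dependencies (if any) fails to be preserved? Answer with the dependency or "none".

Check X2, X6 → X5: no single fragment contains all of {X2, X5, X6}, and the restricted closure of {X2, X6} across the fragments never reaches {X5}.
X2 → X3 is preserved.
X1, X4 → X2 is preserved.
X1 → X4 is preserved.
X3, X4 → X2 is preserved.

X2, X6 → X5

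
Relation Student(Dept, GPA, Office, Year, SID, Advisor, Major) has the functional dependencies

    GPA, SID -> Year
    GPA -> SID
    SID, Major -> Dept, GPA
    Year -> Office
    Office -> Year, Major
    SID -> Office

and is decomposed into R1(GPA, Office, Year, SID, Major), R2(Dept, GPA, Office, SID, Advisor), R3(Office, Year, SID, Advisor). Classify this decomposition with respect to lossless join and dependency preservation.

Lossless test (chase): Rows 1 and 2 agree on GPA, SID; apply GPA, SID→Year and equate their Year entries. Rows 1 and 2 agree on Office; apply Office→Year, Major and equate their Year, Major entries. Rows 1 and 3 agree on Office; apply Office→Year, Major and equate their Year, Major entries. Rows 1 and 2 agree on SID, Major; apply SID, Major→Dept, GPA and equate their Dept, GPA entries. Rows 1 and 3 agree on SID, Major; apply SID, Major→Dept, GPA and equate their Dept, GPA entries. Row 2 is now all distinguished symbols — the join is lossless.
Dependency preservation: SID, Major → Dept, GPA is not contained in any single fragment, but the restricted closure of its left-hand side across the fragments still reaches the right-hand side; the remaining FDs each lie inside some fragment. All dependencies are preserved.

lossless and dependency-preserving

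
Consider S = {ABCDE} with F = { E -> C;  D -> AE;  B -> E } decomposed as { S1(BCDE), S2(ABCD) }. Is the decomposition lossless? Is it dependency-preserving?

lossless and dependency-preserving

Lossless test: (BCD)⁺ = {ABCDE}, which contains all of one fragment — lossless.
Dependency preservation: D → AE is not contained in any single fragment, but the restricted closure of its left-hand side across the fragments still reaches the right-hand side; the remaining FDs each lie inside some fragment. All dependencies are preserved.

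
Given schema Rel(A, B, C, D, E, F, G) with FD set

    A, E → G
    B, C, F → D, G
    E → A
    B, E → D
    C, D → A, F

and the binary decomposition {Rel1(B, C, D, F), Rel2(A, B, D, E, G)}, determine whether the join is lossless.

No

Common attributes: Rel1 ∩ Rel2 = {B, D}.
No dependency enlarges {B, D}, so (B, D)⁺ = {B, D}.
The closure contains neither all of Rel1 = {B, C, D, F} nor all of Rel2 = {A, B, D, E, G}, so the common attributes are not a superkey of either fragment. The join is lossy.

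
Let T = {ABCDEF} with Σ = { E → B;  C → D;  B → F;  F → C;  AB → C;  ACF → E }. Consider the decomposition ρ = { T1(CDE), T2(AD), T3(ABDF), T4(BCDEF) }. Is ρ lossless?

Chase test. Columns are ABCDEF; row i has aⱼ where attribute j ∈ Ti, else bᵢⱼ.
Initial tableau (one row per fragment):
  row 1: b11 b12 a3 a4 a5 b16
  row 2: a1 b22 b23 a4 b25 b26
  row 3: a1 a2 b33 a4 b35 a6
  row 4: b41 a2 a3 a4 a5 a6
Rows 1 and 4 agree on E; apply E→B and equate their B entries.
Rows 1 and 3 agree on B; apply B→F and equate their F entries.
Rows 1 and 3 agree on F; apply F→C and equate their C entries.
No row becomes fully distinguished — the join is lossy.

No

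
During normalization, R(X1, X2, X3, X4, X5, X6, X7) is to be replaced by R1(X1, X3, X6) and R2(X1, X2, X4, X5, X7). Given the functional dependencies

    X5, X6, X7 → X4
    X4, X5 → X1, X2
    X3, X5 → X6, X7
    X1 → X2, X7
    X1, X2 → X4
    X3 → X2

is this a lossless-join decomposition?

Common attributes: R1 ∩ R2 = {X1}.
Closure of {X1}: X1 → X2, X7 applies, adding X2, X7; X1, X2 → X4 applies, adding X4. So (X1)⁺ = {X1, X2, X4, X7}.
The closure contains neither all of R1 = {X1, X3, X6} nor all of R2 = {X1, X2, X4, X5, X7}, so the common attributes are not a superkey of either fragment. The join is lossy.

No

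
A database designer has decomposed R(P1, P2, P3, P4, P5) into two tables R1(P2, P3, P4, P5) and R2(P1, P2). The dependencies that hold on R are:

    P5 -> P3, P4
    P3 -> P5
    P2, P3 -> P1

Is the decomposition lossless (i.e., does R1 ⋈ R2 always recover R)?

No

Common attributes: R1 ∩ R2 = {P2}.
No dependency enlarges {P2}, so (P2)⁺ = {P2}.
The closure contains neither all of R1 = {P2, P3, P4, P5} nor all of R2 = {P1, P2}, so the common attributes are not a superkey of either fragment. The join is lossy.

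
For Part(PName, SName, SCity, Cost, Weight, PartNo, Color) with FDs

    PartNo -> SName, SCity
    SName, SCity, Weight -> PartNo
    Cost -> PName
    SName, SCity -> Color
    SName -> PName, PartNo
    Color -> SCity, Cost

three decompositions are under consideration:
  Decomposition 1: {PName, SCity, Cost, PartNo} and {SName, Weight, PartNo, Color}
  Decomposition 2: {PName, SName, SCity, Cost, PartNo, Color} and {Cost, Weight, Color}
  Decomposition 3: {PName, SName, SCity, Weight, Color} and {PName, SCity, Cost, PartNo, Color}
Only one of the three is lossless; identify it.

Decomposition 1: common = {PartNo}, closure = {PName, SName, SCity, Cost, PartNo, Color} → lossless.
Decomposition 2: common = {Cost, Color}, closure = {PName, SCity, Cost, Color} → lossy.
Decomposition 3: common = {PName, SCity, Color}, closure = {PName, SCity, Cost, Color} → lossy.

Decomposition 1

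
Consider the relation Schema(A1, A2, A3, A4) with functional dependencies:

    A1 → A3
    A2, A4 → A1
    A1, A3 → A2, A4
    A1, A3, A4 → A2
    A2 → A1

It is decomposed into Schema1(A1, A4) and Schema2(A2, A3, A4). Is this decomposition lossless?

No

Common attributes: Schema1 ∩ Schema2 = {A4}.
No dependency enlarges {A4}, so (A4)⁺ = {A4}.
The closure contains neither all of Schema1 = {A1, A4} nor all of Schema2 = {A2, A3, A4}, so the common attributes are not a superkey of either fragment. The join is lossy.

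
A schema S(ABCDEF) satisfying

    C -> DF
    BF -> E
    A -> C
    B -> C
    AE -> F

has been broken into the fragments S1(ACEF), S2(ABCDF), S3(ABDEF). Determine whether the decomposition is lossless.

Chase test. Columns are ABCDEF; row i has aⱼ where attribute j ∈ Si, else bᵢⱼ.
Initial tableau (one row per fragment):
  row 1: a1 b12 a3 b14 a5 a6
  row 2: a1 a2 a3 a4 b25 a6
  row 3: a1 a2 b33 a4 a5 a6
Rows 1 and 2 agree on C; apply C→DF and equate their DF entries.
Rows 2 and 3 agree on BF; apply BF→E and equate their E entries.
Rows 1 and 3 agree on A; apply A→C and equate their C entries.
Row 2 is now all distinguished symbols — the join is lossless.

Yes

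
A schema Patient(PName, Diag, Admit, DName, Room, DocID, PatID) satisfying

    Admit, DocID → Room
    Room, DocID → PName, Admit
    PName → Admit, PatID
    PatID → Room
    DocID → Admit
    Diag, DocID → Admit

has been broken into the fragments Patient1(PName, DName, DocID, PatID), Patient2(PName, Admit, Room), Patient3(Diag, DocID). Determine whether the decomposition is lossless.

No

Chase test. Columns are PName, Diag, Admit, DName, Room, DocID, PatID; row i has aⱼ where attribute j ∈ Patienti, else bᵢⱼ.
Initial tableau (one row per fragment):
  row 1: a1 b12 b13 a4 b15 a6 a7
  row 2: a1 b22 a3 b24 a5 b26 b27
  row 3: b31 a2 b33 b34 b35 a6 b37
Rows 1 and 2 agree on PName; apply PName→Admit, PatID and equate their Admit, PatID entries.
Rows 1 and 2 agree on PatID; apply PatID→Room and equate their Room entries.
Rows 1 and 3 agree on DocID; apply DocID→Admit and equate their Admit entries.
Rows 1 and 3 agree on Admit, DocID; apply Admit, DocID→Room and equate their Room entries.
Rows 1 and 3 agree on Room, DocID; apply Room, DocID→PName, Admit and equate their PName, Admit entries.
Rows 1 and 3 agree on PName; apply PName→Admit, PatID and equate their Admit, PatID entries.
No row becomes fully distinguished — the join is lossy.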